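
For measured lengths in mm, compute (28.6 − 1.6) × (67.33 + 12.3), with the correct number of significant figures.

2.15 × 10³ mm²

28.6 − 1.6 = 27.0, limited to 1 d.p. → 3 s.f.; 67.33 + 12.3 = 79.63, limited to 1 d.p. → 3 s.f.
Carrying full precision, 27.0 × 79.63 = 2150.01; keep min(3, 3) = 3 s.f.
Rounded to 3 significant figures: 2.15 × 10³ mm².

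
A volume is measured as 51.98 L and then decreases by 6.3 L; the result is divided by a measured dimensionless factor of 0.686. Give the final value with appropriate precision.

51.98 L − 6.3 L = 45.68 L; the difference is limited to 1 decimal place (3 s.f.).
Carrying full precision, 45.68 ÷ 0.686 = 66.5889212828… L; 0.686 has 3 s.f., so the result keeps min(3, 3) = 3 s.f.
Rounded to 3 significant figures: 66.6 L.

66.6 L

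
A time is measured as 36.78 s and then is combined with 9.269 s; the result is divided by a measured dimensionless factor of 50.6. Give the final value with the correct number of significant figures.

0.910 s

36.78 s + 9.269 s = 46.049 s; the sum is limited to 2 decimal places (4 s.f.).
Carrying full precision, 46.049 ÷ 50.6 = 0.910059288538… s; 50.6 has 3 s.f., so the result keeps min(4, 3) = 3 s.f.
Rounded to 3 significant figures: 0.910 s.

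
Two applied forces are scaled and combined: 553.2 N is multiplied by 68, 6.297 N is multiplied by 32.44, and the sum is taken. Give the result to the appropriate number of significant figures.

3.8 × 10⁴ N

553.2 × 68 = 37617.6 → 3.8 × 10⁴ N (2 s.f., last digit at the 10^3 place).
6.297 × 32.44 = 204.27468 → 204.3 N (4 s.f., last digit at the 10^-1 place).
Sum: 37821.87468 N; keep the coarser place, 10^3.
Result: 3.8 × 10⁴ N.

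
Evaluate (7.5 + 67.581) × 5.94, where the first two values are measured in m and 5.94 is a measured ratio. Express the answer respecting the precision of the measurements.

7.5 m + 67.581 m = 75.081 m; the sum is limited to 1 decimal place (3 s.f.).
Carrying full precision, 75.081 × 5.94 = 445.98114 m; 5.94 has 3 s.f., so the result keeps min(3, 3) = 3 s.f.
Rounded to 3 significant figures: 446 m.

446 m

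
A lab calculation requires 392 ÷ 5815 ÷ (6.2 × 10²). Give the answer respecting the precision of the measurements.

1.1 × 10⁻⁴

392 ÷ 5815 ÷ (6.2 × 10²) = 0.00010872881591…
Multiplication/division keeps the fewest significant figures: 392 → 3 s.f., 5815 → 4 s.f., 6.2 × 10² → 2 s.f.; limit is 2.
Rounded to 2 significant figures: 1.1 × 10⁻⁴.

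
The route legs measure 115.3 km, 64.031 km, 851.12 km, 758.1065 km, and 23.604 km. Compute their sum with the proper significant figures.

115.3 km + 64.031 km + 851.12 km + 758.1065 km + 23.604 km = 1812.1615 km.
Addition/subtraction keeps the fewest decimal places: 115.3 → 1 decimal place, 64.031 → 3 decimal places, 851.12 → 2 decimal places, 758.1065 → 4 decimal places, 23.604 → 3 decimal places; limit is 1.
Rounded to 1 decimal place: 1812.2 km.

1812.2 km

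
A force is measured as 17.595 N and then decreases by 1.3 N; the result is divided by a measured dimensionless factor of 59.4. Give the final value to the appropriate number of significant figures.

0.274 N

17.595 N − 1.3 N = 16.295 N; the difference is limited to 1 decimal place (3 s.f.).
Carrying full precision, 16.295 ÷ 59.4 = 0.274326599327… N; 59.4 has 3 s.f., so the result keeps min(3, 3) = 3 s.f.
Rounded to 3 significant figures: 0.274 N.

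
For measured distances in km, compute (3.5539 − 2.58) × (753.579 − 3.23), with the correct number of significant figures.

7.3 × 10^2 km²

3.5539 − 2.58 = 0.9739, limited to 2 d.p. → 2 s.f.; 753.579 − 3.23 = 750.349, limited to 2 d.p. → 5 s.f.
Carrying full precision, 0.9739 × 750.349 = 730.7648911; keep min(2, 5) = 2 s.f.
Rounded to 2 significant figures: 7.3 × 10^2 km².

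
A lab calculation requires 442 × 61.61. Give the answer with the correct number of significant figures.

2.72 × 10⁴

442 × 61.61 = 27231.62
Multiplication/division keeps the fewest significant figures: 442 → 3 s.f., 61.61 → 4 s.f.; limit is 3.
Rounded to 3 significant figures: 2.72 × 10⁴.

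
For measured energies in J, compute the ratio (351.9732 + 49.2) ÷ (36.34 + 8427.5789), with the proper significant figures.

0.04740

351.9732 + 49.2 = 401.1732, limited to 1 d.p. → 4 s.f.; 36.34 + 8427.5789 = 8463.9189, limited to 2 d.p. → 6 s.f.
Carrying full precision, 401.1732 ÷ 8463.9189 = 0.0473980439486…; keep min(4, 6) = 4 s.f.
Rounded to 4 significant figures: 0.04740.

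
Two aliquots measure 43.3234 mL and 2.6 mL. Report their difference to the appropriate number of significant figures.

43.3234 mL − 2.6 mL = 40.7234 mL.
Addition/subtraction keeps the fewest decimal places: 43.3234 → 4 decimal places, 2.6 → 1 decimal place; limit is 1.
Rounded to 1 decimal place: 40.7 mL.

40.7 mL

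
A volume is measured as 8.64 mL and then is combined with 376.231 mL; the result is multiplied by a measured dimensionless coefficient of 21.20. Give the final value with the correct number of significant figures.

8159 mL

8.64 mL + 376.231 mL = 384.871 mL; the sum is limited to 2 decimal places (5 s.f.).
Carrying full precision, 384.871 × 21.20 = 8159.2652 mL; 21.20 has 4 s.f., so the result keeps min(5, 4) = 4 s.f.
Rounded to 4 significant figures: 8159 mL.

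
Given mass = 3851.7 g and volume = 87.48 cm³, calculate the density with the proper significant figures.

44.03 g/cm³

density = 3851.7 g ÷ 87.48 cm³ = 44.0294924554… g/cm³.
3851.7 has 5 significant figures; 87.48 has 4.
Division/multiplication keeps the fewest: 4 significant figures.
Rounded: 44.03 g/cm³.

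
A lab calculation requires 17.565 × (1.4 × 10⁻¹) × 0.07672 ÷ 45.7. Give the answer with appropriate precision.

0.0041

17.565 × (1.4 × 10⁻¹) × 0.07672 ÷ 45.7 = 0.00412827466083…
Multiplication/division keeps the fewest significant figures: 17.565 → 5 s.f., 1.4 × 10⁻¹ → 2 s.f., 0.07672 → 4 s.f., 45.7 → 3 s.f.; limit is 2.
Rounded to 2 significant figures: 0.0041.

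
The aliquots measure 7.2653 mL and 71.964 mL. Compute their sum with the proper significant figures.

7.2653 mL + 71.964 mL = 79.2293 mL.
Addition/subtraction keeps the fewest decimal places: 7.2653 → 4 decimal places, 71.964 → 3 decimal places; limit is 3.
Rounded to 3 decimal places: 79.229 mL.

79.229 mL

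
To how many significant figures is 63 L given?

63: every digit is nonzero and significant.

2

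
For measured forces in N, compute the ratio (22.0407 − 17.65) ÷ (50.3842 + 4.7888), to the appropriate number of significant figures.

22.0407 − 17.65 = 4.3907, limited to 2 d.p. → 3 s.f.; 50.3842 + 4.7888 = 55.1730, limited to 4 d.p. → 6 s.f.
Carrying full precision, 4.3907 ÷ 55.1730 = 0.0795805919562…; keep min(3, 6) = 3 s.f.
Rounded to 3 significant figures: 7.96 × 10^-2.

7.96 × 10^-2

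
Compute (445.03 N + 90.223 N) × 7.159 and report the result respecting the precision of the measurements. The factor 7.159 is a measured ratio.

3832 N

445.03 N + 90.223 N = 535.253 N; the sum is limited to 2 decimal places (5 s.f.).
Carrying full precision, 535.253 × 7.159 = 3831.876227 N; 7.159 has 4 s.f., so the result keeps min(5, 4) = 4 s.f.
Rounded to 4 significant figures: 3832 N.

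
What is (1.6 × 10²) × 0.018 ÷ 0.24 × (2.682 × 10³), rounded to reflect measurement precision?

(1.6 × 10²) × 0.018 ÷ 0.24 × (2.682 × 10³) = 32184
Multiplication/division keeps the fewest significant figures: 1.6 × 10² → 2 s.f., 0.018 → 2 s.f., 0.24 → 2 s.f., 2.682 × 10³ → 4 s.f.; limit is 2.
Rounded to 2 significant figures: 3.2 × 10⁴.

3.2 × 10⁴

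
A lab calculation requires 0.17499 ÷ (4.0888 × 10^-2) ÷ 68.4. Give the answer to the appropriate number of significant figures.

6.26 × 10^-2

0.17499 ÷ (4.0888 × 10^-2) ÷ 68.4 = 0.0625692949847…
Multiplication/division keeps the fewest significant figures: 0.17499 → 5 s.f., 4.0888 × 10^-2 → 5 s.f., 68.4 → 3 s.f.; limit is 3.
Rounded to 3 significant figures: 6.26 × 10^-2.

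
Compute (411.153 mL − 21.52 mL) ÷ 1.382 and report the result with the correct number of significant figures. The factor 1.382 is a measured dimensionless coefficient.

281.9 mL

411.153 mL − 21.52 mL = 389.633 mL; the difference is limited to 2 decimal places (5 s.f.).
Carrying full precision, 389.633 ÷ 1.382 = 281.934153401… mL; 1.382 has 4 s.f., so the result keeps min(5, 4) = 4 s.f.
Rounded to 4 significant figures: 281.9 mL.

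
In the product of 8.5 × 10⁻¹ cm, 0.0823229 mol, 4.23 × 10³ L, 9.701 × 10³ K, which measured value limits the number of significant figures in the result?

8.5 × 10⁻¹ cm

8.5 × 10⁻¹ cm → 2 s.f.; 0.0823229 mol → 6 s.f.; 4.23 × 10³ L → 3 s.f.; 9.701 × 10³ K → 4 s.f.
The fewest is 2 significant figures, from 8.5 × 10⁻¹ cm.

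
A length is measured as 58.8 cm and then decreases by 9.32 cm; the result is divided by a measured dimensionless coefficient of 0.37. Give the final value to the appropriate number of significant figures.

58.8 cm − 9.32 cm = 49.48 cm; the difference is limited to 1 decimal place (3 s.f.).
Carrying full precision, 49.48 ÷ 0.37 = 133.72972973… cm; 0.37 has 2 s.f., so the result keeps min(3, 2) = 2 s.f.
Rounded to 2 significant figures: 1.3 × 10^2 cm.

1.3 × 10^2 cm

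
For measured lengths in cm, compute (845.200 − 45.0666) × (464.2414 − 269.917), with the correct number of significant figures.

845.200 − 45.0666 = 800.1334, limited to 3 d.p. → 6 s.f.; 464.2414 − 269.917 = 194.3244, limited to 3 d.p. → 6 s.f.
Carrying full precision, 800.1334 × 194.3244 = 155485.442875…; keep min(6, 6) = 6 s.f.
Rounded to 6 significant figures: 155485 cm².

155485 cm²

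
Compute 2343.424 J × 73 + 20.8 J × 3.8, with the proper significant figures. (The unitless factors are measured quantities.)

1.7 × 10^5 J

2343.424 × 73 = 171069.952 → 1.7 × 10^5 J (2 s.f., last digit at the 10^4 place).
20.8 × 3.8 = 79.04 → 79 J (2 s.f., last digit at the 10^0 place).
Sum: 171148.992 J; keep the coarser place, 10^4.
Result: 1.7 × 10^5 J.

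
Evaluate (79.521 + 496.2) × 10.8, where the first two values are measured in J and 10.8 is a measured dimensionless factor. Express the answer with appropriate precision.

6.22 × 10^3 J

79.521 J + 496.2 J = 575.721 J; the sum is limited to 1 decimal place (4 s.f.).
Carrying full precision, 575.721 × 10.8 = 6217.7868 J; 10.8 has 3 s.f., so the result keeps min(4, 3) = 3 s.f.
Rounded to 3 significant figures: 6.22 × 10^3 J.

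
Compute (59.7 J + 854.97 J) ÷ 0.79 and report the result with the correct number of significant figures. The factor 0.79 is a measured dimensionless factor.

1.2 × 10^3 J

59.7 J + 854.97 J = 914.67 J; the sum is limited to 1 decimal place (4 s.f.).
Carrying full precision, 914.67 ÷ 0.79 = 1157.81012658… J; 0.79 has 2 s.f., so the result keeps min(4, 2) = 2 s.f.
Rounded to 2 significant figures: 1.2 × 10^3 J.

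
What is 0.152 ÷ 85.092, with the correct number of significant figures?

0.152 ÷ 85.092 = 0.00178630188502…
Multiplication/division keeps the fewest significant figures: 0.152 → 3 s.f., 85.092 → 5 s.f.; limit is 3.
Rounded to 3 significant figures: 0.00179.

0.00179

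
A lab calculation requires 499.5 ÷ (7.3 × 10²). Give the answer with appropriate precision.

499.5 ÷ (7.3 × 10²) = 0.684246575342…
Multiplication/division keeps the fewest significant figures: 499.5 → 4 s.f., 7.3 × 10² → 2 s.f.; limit is 2.
Rounded to 2 significant figures: 0.68.

0.68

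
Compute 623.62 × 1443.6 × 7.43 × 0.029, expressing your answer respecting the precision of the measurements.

1.9 × 10⁵

623.62 × 1443.6 × 7.43 × 0.029 = 193978.555061…
Multiplication/division keeps the fewest significant figures: 623.62 → 5 s.f., 1443.6 → 5 s.f., 7.43 → 3 s.f., 0.029 → 2 s.f.; limit is 2.
Rounded to 2 significant figures: 1.9 × 10⁵.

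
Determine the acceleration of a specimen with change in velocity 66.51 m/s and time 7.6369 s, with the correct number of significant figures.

8.709 m/s²

acceleration = 66.51 m/s ÷ 7.6369 s = 8.70903115138… m/s².
66.51 has 4 significant figures; 7.6369 has 5.
Division/multiplication keeps the fewest: 4 significant figures.
Rounded: 8.709 m/s².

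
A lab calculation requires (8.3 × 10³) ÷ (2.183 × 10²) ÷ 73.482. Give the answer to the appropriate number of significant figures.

(8.3 × 10³) ÷ (2.183 × 10²) ÷ 73.482 = 0.517420210655…
Multiplication/division keeps the fewest significant figures: 8.3 × 10³ → 2 s.f., 2.183 × 10² → 4 s.f., 73.482 → 5 s.f.; limit is 2.
Rounded to 2 significant figures: 0.52.

0.52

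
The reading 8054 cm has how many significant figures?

4

8054: zeros between nonzero digits are significant.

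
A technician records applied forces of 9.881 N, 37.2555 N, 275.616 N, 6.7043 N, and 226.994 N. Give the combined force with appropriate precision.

556.451 N

9.881 N + 37.2555 N + 275.616 N + 6.7043 N + 226.994 N = 556.4508 N.
Addition/subtraction keeps the fewest decimal places: 9.881 → 3 decimal places, 37.2555 → 4 decimal places, 275.616 → 3 decimal places, 6.7043 → 4 decimal places, 226.994 → 3 decimal places; limit is 3.
Rounded to 3 decimal places: 556.451 N.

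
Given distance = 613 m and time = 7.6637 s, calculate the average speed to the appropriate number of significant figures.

average speed = 613 m ÷ 7.6637 s = 79.9874734136… m/s.
613 has 3 significant figures; 7.6637 has 5.
Division/multiplication keeps the fewest: 3 significant figures.
Rounded: 80.0 m/s.

80.0 m/s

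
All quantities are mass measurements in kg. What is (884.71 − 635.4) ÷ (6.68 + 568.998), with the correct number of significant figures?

884.71 − 635.4 = 249.31, limited to 1 d.p. → 4 s.f.; 6.68 + 568.998 = 575.678, limited to 2 d.p. → 5 s.f.
Carrying full precision, 249.31 ÷ 575.678 = 0.433071960367…; keep min(4, 5) = 4 s.f.
Rounded to 4 significant figures: 4.331 × 10⁻¹.

4.331 × 10⁻¹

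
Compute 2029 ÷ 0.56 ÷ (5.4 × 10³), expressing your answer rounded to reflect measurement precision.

0.67

2029 ÷ 0.56 ÷ (5.4 × 10³) = 0.670965608466…
Multiplication/division keeps the fewest significant figures: 2029 → 4 s.f., 0.56 → 2 s.f., 5.4 × 10³ → 2 s.f.; limit is 2.
Rounded to 2 significant figures: 0.67.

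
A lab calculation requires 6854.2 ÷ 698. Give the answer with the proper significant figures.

9.82

6854.2 ÷ 698 = 9.81977077364…
Multiplication/division keeps the fewest significant figures: 6854.2 → 5 s.f., 698 → 3 s.f.; limit is 3.
Rounded to 3 significant figures: 9.82.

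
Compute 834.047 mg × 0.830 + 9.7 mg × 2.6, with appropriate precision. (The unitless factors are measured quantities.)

717 mg

834.047 × 0.830 = 692.25901 → 692 mg (3 s.f., last digit at the 10^0 place).
9.7 × 2.6 = 25.22 → 25 mg (2 s.f., last digit at the 10^0 place).
Sum: 717.47901 mg; keep the coarser place, 10^0.
Result: 717 mg.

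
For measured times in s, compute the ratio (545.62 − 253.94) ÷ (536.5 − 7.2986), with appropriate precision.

545.62 − 253.94 = 291.68, limited to 2 d.p. → 5 s.f.; 536.5 − 7.2986 = 529.2014, limited to 1 d.p. → 4 s.f.
Carrying full precision, 291.68 ÷ 529.2014 = 0.551170121621…; keep min(5, 4) = 4 s.f.
Rounded to 4 significant figures: 0.5512.

0.5512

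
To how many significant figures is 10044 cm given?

5

10044: zeros between nonzero digits are significant.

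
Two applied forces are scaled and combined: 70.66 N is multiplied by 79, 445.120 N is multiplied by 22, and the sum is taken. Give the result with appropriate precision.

1.54 × 10^4 N

70.66 × 79 = 5582.14 → 5.6 × 10^3 N (2 s.f., last digit at the 10^2 place).
445.120 × 22 = 9792.64 → 9.8 × 10^3 N (2 s.f., last digit at the 10^2 place).
Sum: 15374.78 N; keep the coarser place, 10^2.
Result: 1.54 × 10^4 N.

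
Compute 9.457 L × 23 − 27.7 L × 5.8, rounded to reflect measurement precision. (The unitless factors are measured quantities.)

9.457 × 23 = 217.511 → 2.2 × 10² L (2 s.f., last digit at the 10^1 place).
27.7 × 5.8 = 160.66 → 1.6 × 10² L (2 s.f., last digit at the 10^1 place).
Difference: 56.851 L; keep the coarser place, 10^1.
Result: 6 × 10¹ L.

6 × 10¹ L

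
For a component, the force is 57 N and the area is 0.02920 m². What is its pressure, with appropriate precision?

pressure = 57 N ÷ 0.02920 m² = 1952.05479452… Pa.
57 has 2 significant figures; 0.02920 has 4.
Division/multiplication keeps the fewest: 2 significant figures.
Rounded: 2.0 × 10^3 Pa.

2.0 × 10^3 Pa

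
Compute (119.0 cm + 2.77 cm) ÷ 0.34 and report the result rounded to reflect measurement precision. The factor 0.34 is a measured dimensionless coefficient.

119.0 cm + 2.77 cm = 121.77 cm; the sum is limited to 1 decimal place (4 s.f.).
Carrying full precision, 121.77 ÷ 0.34 = 358.147058824… cm; 0.34 has 2 s.f., so the result keeps min(4, 2) = 2 s.f.
Rounded to 2 significant figures: 3.6 × 10^2 cm.

3.6 × 10^2 cm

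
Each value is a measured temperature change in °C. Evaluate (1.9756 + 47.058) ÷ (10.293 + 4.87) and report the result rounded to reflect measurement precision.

1.9756 + 47.058 = 49.0336, limited to 3 d.p. → 5 s.f.; 10.293 + 4.87 = 15.163, limited to 2 d.p. → 4 s.f.
Carrying full precision, 49.0336 ÷ 15.163 = 3.23376640506…; keep min(5, 4) = 4 s.f.
Rounded to 4 significant figures: 3.234.

3.234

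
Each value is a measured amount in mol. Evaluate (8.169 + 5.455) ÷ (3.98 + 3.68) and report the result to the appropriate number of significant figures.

8.169 + 5.455 = 13.624, limited to 3 d.p. → 5 s.f.; 3.98 + 3.68 = 7.66, limited to 2 d.p. → 3 s.f.
Carrying full precision, 13.624 ÷ 7.66 = 1.77859007833…; keep min(5, 3) = 3 s.f.
Rounded to 3 significant figures: 1.78.

1.78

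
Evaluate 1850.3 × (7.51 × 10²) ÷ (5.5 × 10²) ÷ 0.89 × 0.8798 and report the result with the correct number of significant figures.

1850.3 × (7.51 × 10²) ÷ (5.5 × 10²) ÷ 0.89 × 0.8798 = 2497.54514594…
Multiplication/division keeps the fewest significant figures: 1850.3 → 5 s.f., 7.51 × 10² → 3 s.f., 5.5 × 10² → 2 s.f., 0.89 → 2 s.f., 0.8798 → 4 s.f.; limit is 2.
Rounded to 2 significant figures: 2.5 × 10³.

2.5 × 10³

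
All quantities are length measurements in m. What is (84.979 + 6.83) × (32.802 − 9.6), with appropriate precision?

2.13 × 10^3 m²

84.979 + 6.83 = 91.809, limited to 2 d.p. → 4 s.f.; 32.802 − 9.6 = 23.202, limited to 1 d.p. → 3 s.f.
Carrying full precision, 91.809 × 23.202 = 2130.152418; keep min(4, 3) = 3 s.f.
Rounded to 3 significant figures: 2.13 × 10^3 m².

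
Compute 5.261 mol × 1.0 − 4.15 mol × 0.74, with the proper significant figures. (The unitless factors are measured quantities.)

2.2 mol

5.261 × 1.0 = 5.261 → 5.3 mol (2 s.f., last digit at the 10^-1 place).
4.15 × 0.74 = 3.071 → 3.1 mol (2 s.f., last digit at the 10^-1 place).
Difference: 2.19 mol; keep the coarser place, 10^-1.
Result: 2.2 mol.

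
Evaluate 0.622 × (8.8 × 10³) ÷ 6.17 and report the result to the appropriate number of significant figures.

8.9 × 10²

0.622 × (8.8 × 10³) ÷ 6.17 = 887.131280389…
Multiplication/division keeps the fewest significant figures: 0.622 → 3 s.f., 8.8 × 10³ → 2 s.f., 6.17 → 3 s.f.; limit is 2.
Rounded to 2 significant figures: 8.9 × 10².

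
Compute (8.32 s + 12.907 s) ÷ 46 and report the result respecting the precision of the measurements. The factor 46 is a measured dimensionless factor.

8.32 s + 12.907 s = 21.227 s; the sum is limited to 2 decimal places (4 s.f.).
Carrying full precision, 21.227 ÷ 46 = 0.461456521739… s; 46 has 2 s.f., so the result keeps min(4, 2) = 2 s.f.
Rounded to 2 significant figures: 0.46 s.

0.46 s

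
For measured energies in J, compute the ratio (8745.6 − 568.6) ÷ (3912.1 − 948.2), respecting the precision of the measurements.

2.7589

8745.6 − 568.6 = 8177.0, limited to 1 d.p. → 5 s.f.; 3912.1 − 948.2 = 2963.9, limited to 1 d.p. → 5 s.f.
Carrying full precision, 8177.0 ÷ 2963.9 = 2.75886500894…; keep min(5, 5) = 5 s.f.
Rounded to 5 significant figures: 2.7589.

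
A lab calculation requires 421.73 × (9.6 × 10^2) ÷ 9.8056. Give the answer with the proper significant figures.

421.73 × (9.6 × 10^2) ÷ 9.8056 = 41288.7329689…
Multiplication/division keeps the fewest significant figures: 421.73 → 5 s.f., 9.6 × 10^2 → 2 s.f., 9.8056 → 5 s.f.; limit is 2.
Rounded to 2 significant figures: 4.1 × 10^4.

4.1 × 10^4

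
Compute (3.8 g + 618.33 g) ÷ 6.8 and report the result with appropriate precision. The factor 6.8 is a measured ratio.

91 g

3.8 g + 618.33 g = 622.13 g; the sum is limited to 1 decimal place (4 s.f.).
Carrying full precision, 622.13 ÷ 6.8 = 91.4897058824… g; 6.8 has 2 s.f., so the result keeps min(4, 2) = 2 s.f.
Rounded to 2 significant figures: 91 g.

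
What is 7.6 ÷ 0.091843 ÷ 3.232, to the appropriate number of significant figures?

7.6 ÷ 0.091843 ÷ 3.232 = 25.6033137911…
Multiplication/division keeps the fewest significant figures: 7.6 → 2 s.f., 0.091843 → 5 s.f., 3.232 → 4 s.f.; limit is 2.
Rounded to 2 significant figures: 26.

26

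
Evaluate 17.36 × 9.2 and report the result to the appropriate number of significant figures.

17.36 × 9.2 = 159.712
Multiplication/division keeps the fewest significant figures: 17.36 → 4 s.f., 9.2 → 2 s.f.; limit is 2.
Rounded to 2 significant figures: 1.6 × 10^2.

1.6 × 10^2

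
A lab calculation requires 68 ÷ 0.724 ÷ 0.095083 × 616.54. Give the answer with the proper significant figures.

6.1 × 10^5

68 ÷ 0.724 ÷ 0.095083 × 616.54 = 609016.03676…
Multiplication/division keeps the fewest significant figures: 68 → 2 s.f., 0.724 → 3 s.f., 0.095083 → 5 s.f., 616.54 → 5 s.f.; limit is 2.
Rounded to 2 significant figures: 6.1 × 10^5.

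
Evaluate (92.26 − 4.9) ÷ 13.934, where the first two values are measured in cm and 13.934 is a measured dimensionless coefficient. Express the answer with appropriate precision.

92.26 cm − 4.9 cm = 87.36 cm; the difference is limited to 1 decimal place (3 s.f.).
Carrying full precision, 87.36 ÷ 13.934 = 6.26955648055… cm; 13.934 has 5 s.f., so the result keeps min(3, 5) = 3 s.f.
Rounded to 3 significant figures: 6.27 cm.

6.27 cm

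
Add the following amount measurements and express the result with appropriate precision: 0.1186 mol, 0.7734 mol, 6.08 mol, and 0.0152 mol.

0.1186 mol + 0.7734 mol + 6.08 mol + 0.0152 mol = 6.9872 mol.
Addition/subtraction keeps the fewest decimal places: 0.1186 → 4 decimal places, 0.7734 → 4 decimal places, 6.08 → 2 decimal places, 0.0152 → 4 decimal places; limit is 2.
Rounded to 2 decimal places: 6.99 mol.

6.99 mol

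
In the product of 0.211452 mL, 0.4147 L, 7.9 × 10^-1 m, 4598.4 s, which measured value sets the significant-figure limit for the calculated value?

7.9 × 10^-1 m

0.211452 mL → 6 s.f.; 0.4147 L → 4 s.f.; 7.9 × 10^-1 m → 2 s.f.; 4598.4 s → 5 s.f.
The fewest is 2 significant figures, from 7.9 × 10^-1 m.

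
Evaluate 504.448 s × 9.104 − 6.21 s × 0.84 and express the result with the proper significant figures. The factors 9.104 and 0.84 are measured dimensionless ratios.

4587 s

504.448 × 9.104 = 4592.494592 → 4.592 × 10^3 s (4 s.f., last digit at the 10^0 place).
6.21 × 0.84 = 5.2164 → 5.2 s (2 s.f., last digit at the 10^-1 place).
Difference: 4587.278192 s; keep the coarser place, 10^0.
Result: 4587 s.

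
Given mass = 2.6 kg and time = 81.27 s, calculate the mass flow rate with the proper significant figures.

mass flow rate = 2.6 kg ÷ 81.27 s = 0.0319921250154… kg/s.
2.6 has 2 significant figures; 81.27 has 4.
Division/multiplication keeps the fewest: 2 significant figures.
Rounded: 0.032 kg/s.

0.032 kg/s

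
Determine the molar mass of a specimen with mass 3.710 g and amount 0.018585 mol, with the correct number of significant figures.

199.6 g/mol

molar mass = 3.710 g ÷ 0.018585 mol = 199.623352166… g/mol.
3.710 has 4 significant figures; 0.018585 has 5.
Division/multiplication keeps the fewest: 4 significant figures.
Rounded: 199.6 g/mol.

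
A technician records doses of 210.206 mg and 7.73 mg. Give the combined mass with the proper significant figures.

210.206 mg + 7.73 mg = 217.936 mg.
Addition/subtraction keeps the fewest decimal places: 210.206 → 3 decimal places, 7.73 → 2 decimal places; limit is 2.
Rounded to 2 decimal places: 217.94 mg.

217.94 mg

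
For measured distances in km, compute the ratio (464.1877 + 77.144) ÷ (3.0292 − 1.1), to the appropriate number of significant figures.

2.8 × 10^2

464.1877 + 77.144 = 541.3317, limited to 3 d.p. → 6 s.f.; 3.0292 − 1.1 = 1.9292, limited to 1 d.p. → 2 s.f.
Carrying full precision, 541.3317 ÷ 1.9292 = 280.599056604…; keep min(6, 2) = 2 s.f.
Rounded to 2 significant figures: 2.8 × 10^2.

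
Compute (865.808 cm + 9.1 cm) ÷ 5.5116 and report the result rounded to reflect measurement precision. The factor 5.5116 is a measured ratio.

865.808 cm + 9.1 cm = 874.908 cm; the sum is limited to 1 decimal place (4 s.f.).
Carrying full precision, 874.908 ÷ 5.5116 = 158.739386022… cm; 5.5116 has 5 s.f., so the result keeps min(4, 5) = 4 s.f.
Rounded to 4 significant figures: 158.7 cm.

158.7 cm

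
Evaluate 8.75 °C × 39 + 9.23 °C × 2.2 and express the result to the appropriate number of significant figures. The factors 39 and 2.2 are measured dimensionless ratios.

3.6 × 10² °C

8.75 × 39 = 341.25 → 3.4 × 10² °C (2 s.f., last digit at the 10^1 place).
9.23 × 2.2 = 20.306 → 20. °C (2 s.f., last digit at the 10^0 place).
Sum: 361.556 °C; keep the coarser place, 10^1.
Result: 3.6 × 10² °C.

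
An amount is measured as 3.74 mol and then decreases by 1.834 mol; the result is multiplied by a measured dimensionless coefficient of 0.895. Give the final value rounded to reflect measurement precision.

1.71 mol

3.74 mol − 1.834 mol = 1.906 mol; the difference is limited to 2 decimal places (3 s.f.).
Carrying full precision, 1.906 × 0.895 = 1.70587 mol; 0.895 has 3 s.f., so the result keeps min(3, 3) = 3 s.f.
Rounded to 3 significant figures: 1.71 mol.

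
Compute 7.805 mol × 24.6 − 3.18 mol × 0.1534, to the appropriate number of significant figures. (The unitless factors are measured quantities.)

192 mol

7.805 × 24.6 = 192.003 → 192 mol (3 s.f., last digit at the 10^0 place).
3.18 × 0.1534 = 0.487812 → 0.488 mol (3 s.f., last digit at the 10^-3 place).
Difference: 191.515188 mol; keep the coarser place, 10^0.
Result: 192 mol.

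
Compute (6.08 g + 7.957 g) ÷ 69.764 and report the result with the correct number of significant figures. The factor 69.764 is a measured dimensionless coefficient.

6.08 g + 7.957 g = 14.037 g; the sum is limited to 2 decimal places (4 s.f.).
Carrying full precision, 14.037 ÷ 69.764 = 0.201206926208… g; 69.764 has 5 s.f., so the result keeps min(4, 5) = 4 s.f.
Rounded to 4 significant figures: 0.2012 g.

0.2012 g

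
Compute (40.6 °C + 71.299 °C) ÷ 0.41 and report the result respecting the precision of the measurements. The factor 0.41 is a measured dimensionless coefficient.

40.6 °C + 71.299 °C = 111.899 °C; the sum is limited to 1 decimal place (4 s.f.).
Carrying full precision, 111.899 ÷ 0.41 = 272.924390244… °C; 0.41 has 2 s.f., so the result keeps min(4, 2) = 2 s.f.
Rounded to 2 significant figures: 2.7 × 10^2 °C.

2.7 × 10^2 °C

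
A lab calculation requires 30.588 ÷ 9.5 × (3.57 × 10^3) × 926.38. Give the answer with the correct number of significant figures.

1.1 × 10^7

30.588 ÷ 9.5 × (3.57 × 10^3) × 926.38 = 10648412.4043…
Multiplication/division keeps the fewest significant figures: 30.588 → 5 s.f., 9.5 → 2 s.f., 3.57 × 10^3 → 3 s.f., 926.38 → 5 s.f.; limit is 2.
Rounded to 2 significant figures: 1.1 × 10^7.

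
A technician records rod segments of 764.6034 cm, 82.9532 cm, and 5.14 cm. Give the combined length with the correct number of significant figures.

852.70 cm

764.6034 cm + 82.9532 cm + 5.14 cm = 852.6966 cm.
Addition/subtraction keeps the fewest decimal places: 764.6034 → 4 decimal places, 82.9532 → 4 decimal places, 5.14 → 2 decimal places; limit is 2.
Rounded to 2 decimal places: 852.70 cm.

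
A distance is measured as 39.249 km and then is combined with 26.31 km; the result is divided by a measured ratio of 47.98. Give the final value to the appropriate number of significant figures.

1.366 km

39.249 km + 26.31 km = 65.559 km; the sum is limited to 2 decimal places (4 s.f.).
Carrying full precision, 65.559 ÷ 47.98 = 1.36638182576… km; 47.98 has 4 s.f., so the result keeps min(4, 4) = 4 s.f.
Rounded to 4 significant figures: 1.366 km.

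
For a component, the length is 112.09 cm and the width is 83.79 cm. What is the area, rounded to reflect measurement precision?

9392 cm²

area = 112.09 cm × 83.79 cm = 9392.0211 cm².
112.09 has 5 significant figures; 83.79 has 4.
Division/multiplication keeps the fewest: 4 significant figures.
Rounded: 9392 cm².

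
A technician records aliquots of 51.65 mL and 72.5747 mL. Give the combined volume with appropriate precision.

51.65 mL + 72.5747 mL = 124.2247 mL.
Addition/subtraction keeps the fewest decimal places: 51.65 → 2 decimal places, 72.5747 → 4 decimal places; limit is 2.
Rounded to 2 decimal places: 124.22 mL.

124.22 mL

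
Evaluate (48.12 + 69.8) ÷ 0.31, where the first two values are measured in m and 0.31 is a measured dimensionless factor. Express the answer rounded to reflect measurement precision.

3.8 × 10² m

48.12 m + 69.8 m = 117.92 m; the sum is limited to 1 decimal place (4 s.f.).
Carrying full precision, 117.92 ÷ 0.31 = 380.387096774… m; 0.31 has 2 s.f., so the result keeps min(4, 2) = 2 s.f.
Rounded to 2 significant figures: 3.8 × 10² m.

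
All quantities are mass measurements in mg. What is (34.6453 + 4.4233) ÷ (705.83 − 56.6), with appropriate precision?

34.6453 + 4.4233 = 39.0686, limited to 4 d.p. → 6 s.f.; 705.83 − 56.6 = 649.23, limited to 1 d.p. → 4 s.f.
Carrying full precision, 39.0686 ÷ 649.23 = 0.0601768248541…; keep min(6, 4) = 4 s.f.
Rounded to 4 significant figures: 0.06018.

0.06018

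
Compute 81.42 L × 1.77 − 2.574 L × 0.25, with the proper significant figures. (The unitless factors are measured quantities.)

81.42 × 1.77 = 144.1134 → 144 L (3 s.f., last digit at the 10^0 place).
2.574 × 0.25 = 0.6435 → 6.4 × 10⁻¹ L (2 s.f., last digit at the 10^-2 place).
Difference: 143.4699 L; keep the coarser place, 10^0.
Result: 143 L.

143 L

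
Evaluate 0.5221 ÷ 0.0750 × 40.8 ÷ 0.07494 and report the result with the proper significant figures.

0.5221 ÷ 0.0750 × 40.8 ÷ 0.07494 = 3789.9973312…
Multiplication/division keeps the fewest significant figures: 0.5221 → 4 s.f., 0.0750 → 3 s.f., 40.8 → 3 s.f., 0.07494 → 4 s.f.; limit is 3.
Rounded to 3 significant figures: 3.79 × 10³.

3.79 × 10³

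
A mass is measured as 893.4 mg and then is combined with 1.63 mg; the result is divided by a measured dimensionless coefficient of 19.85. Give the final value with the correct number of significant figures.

893.4 mg + 1.63 mg = 895.03 mg; the sum is limited to 1 decimal place (4 s.f.).
Carrying full precision, 895.03 ÷ 19.85 = 45.0896725441… mg; 19.85 has 4 s.f., so the result keeps min(4, 4) = 4 s.f.
Rounded to 4 significant figures: 45.09 mg.

45.09 mg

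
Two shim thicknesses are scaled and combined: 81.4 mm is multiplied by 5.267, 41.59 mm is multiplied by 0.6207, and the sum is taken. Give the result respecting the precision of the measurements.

455 mm

81.4 × 5.267 = 428.7338 → 429 mm (3 s.f., last digit at the 10^0 place).
41.59 × 0.6207 = 25.814913 → 25.81 mm (4 s.f., last digit at the 10^-2 place).
Sum: 454.548713 mm; keep the coarser place, 10^0.
Result: 455 mm.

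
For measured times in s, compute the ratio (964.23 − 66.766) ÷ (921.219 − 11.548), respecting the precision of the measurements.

964.23 − 66.766 = 897.464, limited to 2 d.p. → 5 s.f.; 921.219 − 11.548 = 909.671, limited to 3 d.p. → 6 s.f.
Carrying full precision, 897.464 ÷ 909.671 = 0.986580862751…; keep min(5, 6) = 5 s.f.
Rounded to 5 significant figures: 0.98658.

0.98658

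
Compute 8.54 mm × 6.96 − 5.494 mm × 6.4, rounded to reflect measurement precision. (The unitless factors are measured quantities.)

24 mm

8.54 × 6.96 = 59.4384 → 59.4 mm (3 s.f., last digit at the 10^-1 place).
5.494 × 6.4 = 35.1616 → 35 mm (2 s.f., last digit at the 10^0 place).
Difference: 24.2768 mm; keep the coarser place, 10^0.
Result: 24 mm.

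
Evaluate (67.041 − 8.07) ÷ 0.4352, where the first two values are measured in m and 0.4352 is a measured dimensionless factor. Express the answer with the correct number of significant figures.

135.5 m

67.041 m − 8.07 m = 58.971 m; the difference is limited to 2 decimal places (4 s.f.).
Carrying full precision, 58.971 ÷ 0.4352 = 135.503216912… m; 0.4352 has 4 s.f., so the result keeps min(4, 4) = 4 s.f.
Rounded to 4 significant figures: 135.5 m.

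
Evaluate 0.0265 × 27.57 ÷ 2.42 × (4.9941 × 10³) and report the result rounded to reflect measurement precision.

1.51 × 10³

0.0265 × 27.57 ÷ 2.42 × (4.9941 × 10³) = 1507.73323574…
Multiplication/division keeps the fewest significant figures: 0.0265 → 3 s.f., 27.57 → 4 s.f., 2.42 → 3 s.f., 4.9941 × 10³ → 5 s.f.; limit is 3.
Rounded to 3 significant figures: 1.51 × 10³.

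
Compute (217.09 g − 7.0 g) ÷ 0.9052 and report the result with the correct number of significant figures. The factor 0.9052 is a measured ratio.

2.321 × 10² g

217.09 g − 7.0 g = 210.09 g; the difference is limited to 1 decimal place (4 s.f.).
Carrying full precision, 210.09 ÷ 0.9052 = 232.092355281… g; 0.9052 has 4 s.f., so the result keeps min(4, 4) = 4 s.f.
Rounded to 4 significant figures: 2.321 × 10² g.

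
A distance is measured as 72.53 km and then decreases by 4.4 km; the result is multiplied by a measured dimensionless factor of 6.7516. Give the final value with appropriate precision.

72.53 km − 4.4 km = 68.13 km; the difference is limited to 1 decimal place (3 s.f.).
Carrying full precision, 68.13 × 6.7516 = 459.986508 km; 6.7516 has 5 s.f., so the result keeps min(3, 5) = 3 s.f.
Rounded to 3 significant figures: 460. km.

460. km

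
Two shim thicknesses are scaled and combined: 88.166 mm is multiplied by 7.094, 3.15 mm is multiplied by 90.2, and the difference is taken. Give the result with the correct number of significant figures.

88.166 × 7.094 = 625.449604 → 625.4 mm (4 s.f., last digit at the 10^-1 place).
3.15 × 90.2 = 284.13 → 284 mm (3 s.f., last digit at the 10^0 place).
Difference: 341.319604 mm; keep the coarser place, 10^0.
Result: 341 mm.

341 mm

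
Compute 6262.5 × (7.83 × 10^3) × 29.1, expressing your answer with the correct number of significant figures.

6262.5 × (7.83 × 10^3) × 29.1 = 1.4269294125 × 10^9
Multiplication/division keeps the fewest significant figures: 6262.5 → 5 s.f., 7.83 × 10^3 → 3 s.f., 29.1 → 3 s.f.; limit is 3.
Rounded to 3 significant figures: 1.43 × 10^9.

1.43 × 10^9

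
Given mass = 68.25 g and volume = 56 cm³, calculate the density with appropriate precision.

1.2 g/cm³

density = 68.25 g ÷ 56 cm³ = 1.21875 g/cm³.
68.25 has 4 significant figures; 56 has 2.
Division/multiplication keeps the fewest: 2 significant figures.
Rounded: 1.2 g/cm³.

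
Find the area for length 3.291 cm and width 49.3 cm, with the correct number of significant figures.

162 cm²

area = 3.291 cm × 49.3 cm = 162.2463 cm².
3.291 has 4 significant figures; 49.3 has 3.
Division/multiplication keeps the fewest: 3 significant figures.
Rounded: 162 cm².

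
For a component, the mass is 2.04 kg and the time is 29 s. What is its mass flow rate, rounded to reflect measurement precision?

0.070 kg/s

mass flow rate = 2.04 kg ÷ 29 s = 0.0703448275862… kg/s.
2.04 has 3 significant figures; 29 has 2.
Division/multiplication keeps the fewest: 2 significant figures.
Rounded: 0.070 kg/s.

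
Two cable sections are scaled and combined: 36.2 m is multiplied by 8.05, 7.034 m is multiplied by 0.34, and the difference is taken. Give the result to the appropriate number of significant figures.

36.2 × 8.05 = 291.41 → 291 m (3 s.f., last digit at the 10^0 place).
7.034 × 0.34 = 2.39156 → 2.4 m (2 s.f., last digit at the 10^-1 place).
Difference: 289.01844 m; keep the coarser place, 10^0.
Result: 289 m.

289 m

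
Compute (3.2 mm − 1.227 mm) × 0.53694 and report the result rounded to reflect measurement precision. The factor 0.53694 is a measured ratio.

1.1 mm

3.2 mm − 1.227 mm = 1.973 mm; the difference is limited to 1 decimal place (2 s.f.).
Carrying full precision, 1.973 × 0.53694 = 1.05938262 mm; 0.53694 has 5 s.f., so the result keeps min(2, 5) = 2 s.f.
Rounded to 2 significant figures: 1.1 mm.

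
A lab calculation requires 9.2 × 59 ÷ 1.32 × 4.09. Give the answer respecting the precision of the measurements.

1.7 × 10³

9.2 × 59 ÷ 1.32 × 4.09 = 1681.85757576…
Multiplication/division keeps the fewest significant figures: 9.2 → 2 s.f., 59 → 2 s.f., 1.32 → 3 s.f., 4.09 → 3 s.f.; limit is 2.
Rounded to 2 significant figures: 1.7 × 10³.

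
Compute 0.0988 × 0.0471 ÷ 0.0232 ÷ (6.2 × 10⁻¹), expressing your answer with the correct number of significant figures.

0.32

0.0988 × 0.0471 ÷ 0.0232 ÷ (6.2 × 10⁻¹) = 0.323517797553…
Multiplication/division keeps the fewest significant figures: 0.0988 → 3 s.f., 0.0471 → 3 s.f., 0.0232 → 3 s.f., 6.2 × 10⁻¹ → 2 s.f.; limit is 2.
Rounded to 2 significant figures: 0.32.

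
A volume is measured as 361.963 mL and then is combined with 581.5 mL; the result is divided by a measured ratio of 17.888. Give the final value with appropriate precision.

52.74 mL

361.963 mL + 581.5 mL = 943.463 mL; the sum is limited to 1 decimal place (4 s.f.).
Carrying full precision, 943.463 ÷ 17.888 = 52.7427884615… mL; 17.888 has 5 s.f., so the result keeps min(4, 5) = 4 s.f.
Rounded to 4 significant figures: 52.74 mL.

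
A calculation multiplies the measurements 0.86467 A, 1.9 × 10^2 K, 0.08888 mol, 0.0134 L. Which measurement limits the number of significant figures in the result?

1.9 × 10^2 K

0.86467 A → 5 s.f.; 1.9 × 10^2 K → 2 s.f.; 0.08888 mol → 4 s.f.; 0.0134 L → 3 s.f.
The fewest is 2 significant figures, from 1.9 × 10^2 K.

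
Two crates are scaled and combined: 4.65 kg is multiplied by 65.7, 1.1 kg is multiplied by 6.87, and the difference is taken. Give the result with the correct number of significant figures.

4.65 × 65.7 = 305.505 → 306 kg (3 s.f., last digit at the 10^0 place).
1.1 × 6.87 = 7.557 → 7.6 kg (2 s.f., last digit at the 10^-1 place).
Difference: 297.948 kg; keep the coarser place, 10^0.
Result: 2.98 × 10² kg.

2.98 × 10² kg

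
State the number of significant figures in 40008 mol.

5

40008: zeros between nonzero digits are significant.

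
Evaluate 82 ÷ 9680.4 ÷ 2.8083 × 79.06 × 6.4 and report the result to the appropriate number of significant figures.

82 ÷ 9680.4 ÷ 2.8083 × 79.06 × 6.4 = 1.5262083786…
Multiplication/division keeps the fewest significant figures: 82 → 2 s.f., 9680.4 → 5 s.f., 2.8083 → 5 s.f., 79.06 → 4 s.f., 6.4 → 2 s.f.; limit is 2.
Rounded to 2 significant figures: 1.5.

1.5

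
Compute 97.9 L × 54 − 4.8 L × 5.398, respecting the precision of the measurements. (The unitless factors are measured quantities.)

5.3 × 10³ L

97.9 × 54 = 5286.6 → 5.3 × 10³ L (2 s.f., last digit at the 10^2 place).
4.8 × 5.398 = 25.9104 → 26 L (2 s.f., last digit at the 10^0 place).
Difference: 5260.6896 L; keep the coarser place, 10^2.
Result: 5.3 × 10³ L.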